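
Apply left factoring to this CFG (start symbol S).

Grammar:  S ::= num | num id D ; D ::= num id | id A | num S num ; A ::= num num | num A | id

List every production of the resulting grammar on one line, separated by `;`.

S has alternatives sharing prefix 'num': factor to S → num S' with S' → ε | id D.
D has alternatives sharing prefix 'num': factor to D → num D' with D' → id | S num.
A has alternatives sharing prefix 'num': factor to A → num A' with A' → num | A.

S ::= num S'; D ::= id A | num D'; A ::= id | num A'; S' ::= ε | id D; D' ::= id | S num; A' ::= num | A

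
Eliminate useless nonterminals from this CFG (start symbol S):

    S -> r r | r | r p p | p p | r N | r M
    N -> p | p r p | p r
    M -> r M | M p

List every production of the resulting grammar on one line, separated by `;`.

Generating nonterminals: {N, S}.
Reachable from S after that: {N, S}.
Removed useless symbols: {M} and every production mentioning them.

S -> r r | r | r p p | p p | r N; N -> p | p r p | p r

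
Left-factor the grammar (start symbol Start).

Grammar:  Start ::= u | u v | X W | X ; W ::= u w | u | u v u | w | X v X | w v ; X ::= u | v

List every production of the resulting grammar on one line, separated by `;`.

Start has alternatives sharing prefix 'u': factor to Start → u Start1 with Start1 → ε | v.
Start has alternatives sharing prefix 'X': factor to Start → X Start2 with Start2 → W | ε.
W has alternatives sharing prefix 'u': factor to W → u W1 with W1 → w | ε | v u.
W has alternatives sharing prefix 'w': factor to W → w W2 with W2 → ε | v.

Start ::= u Start1 | X Start2; W ::= X v X | u W1 | w W2; X ::= u | v; Start1 ::= ε | v; Start2 ::= W | ε; W1 ::= w | ε | v u; W2 ::= ε | v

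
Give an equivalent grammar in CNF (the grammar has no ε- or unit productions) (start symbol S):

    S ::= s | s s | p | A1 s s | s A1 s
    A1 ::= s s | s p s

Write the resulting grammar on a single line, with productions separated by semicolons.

S ::= s | X1 X1 | p | A1 Y1 | X1 Y2; A1 ::= X1 X1 | X1 Y3; X1 ::= s; X2 ::= p; Y1 ::= X1 X1; Y2 ::= A1 X1; Y3 ::= X2 X1

Introduce a nonterminal for each terminal appearing in a rule of length ≥ 2: X1 → s, X2 → p.
Binarize each right-hand side of length ≥ 3 by chaining fresh nonterminals (Y1, Y2, …): affected rules were S → A1 X1 X1; S → X1 A1 X1; A1 → X1 X2 X1.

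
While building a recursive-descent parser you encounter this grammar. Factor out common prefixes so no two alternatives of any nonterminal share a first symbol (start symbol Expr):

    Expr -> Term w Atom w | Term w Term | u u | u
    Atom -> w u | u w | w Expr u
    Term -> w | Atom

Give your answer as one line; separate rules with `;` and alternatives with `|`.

Expr -> Term w Expr1 | u Expr2; Atom -> u w | w Atom1; Term -> w | Atom; Expr1 -> Atom w | Term; Expr2 -> u | ε; Atom1 -> u | Expr u

Expr has alternatives sharing prefix 'Term w': factor to Expr → Term w Expr1 with Expr1 → Atom w | Term.
Expr has alternatives sharing prefix 'u': factor to Expr → u Expr2 with Expr2 → u | ε.
Atom has alternatives sharing prefix 'w': factor to Atom → w Atom1 with Atom1 → u | Expr u.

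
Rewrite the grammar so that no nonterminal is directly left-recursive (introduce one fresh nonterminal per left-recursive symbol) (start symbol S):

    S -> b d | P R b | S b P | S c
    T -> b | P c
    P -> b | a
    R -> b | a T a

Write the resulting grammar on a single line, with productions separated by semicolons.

S -> b d S' | P R b S'; T -> b | P c; P -> b | a; R -> b | a T a; S' -> b P S' | c S' | ε

S is directly left-recursive.
For S: α = {b P, c}, β = {b d, P R b}. Rewrite as S → β S' and S' → α S' | ε.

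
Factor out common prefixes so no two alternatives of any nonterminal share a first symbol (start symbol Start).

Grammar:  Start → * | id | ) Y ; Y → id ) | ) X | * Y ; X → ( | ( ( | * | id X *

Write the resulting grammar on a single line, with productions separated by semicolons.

X has alternatives sharing prefix '(': factor to X → ( X1 with X1 → ε | (.

Start → * | id | ) Y; Y → id ) | ) X | * Y; X → * | id X * | ( X1; X1 → ε | (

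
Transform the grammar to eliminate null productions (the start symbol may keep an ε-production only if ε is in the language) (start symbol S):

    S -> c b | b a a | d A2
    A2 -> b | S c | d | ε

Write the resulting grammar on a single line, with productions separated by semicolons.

Nullable nonterminals: {A2}.
ε ∉ L(G), so no ε-production is kept.
Add the nullable-subset variants: S → d A2 gives d A2 | d.

S -> c b | b a a | d A2 | d; A2 -> b | S c | d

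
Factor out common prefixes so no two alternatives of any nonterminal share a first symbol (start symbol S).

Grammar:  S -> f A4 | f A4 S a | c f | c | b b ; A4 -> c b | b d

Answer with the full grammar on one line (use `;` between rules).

S has alternatives sharing prefix 'f A4': factor to S → f A4 S' with S' → ε | S a.
S has alternatives sharing prefix 'c': factor to S → c S'' with S'' → f | ε.

S -> b b | f A4 S' | c S''; A4 -> c b | b d; S' -> ε | S a; S'' -> f | ε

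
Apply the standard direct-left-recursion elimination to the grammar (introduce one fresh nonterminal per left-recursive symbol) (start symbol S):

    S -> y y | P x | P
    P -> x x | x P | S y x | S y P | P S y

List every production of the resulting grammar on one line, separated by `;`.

S -> y y | P x | P; P -> x x P' | x P P' | S y x P' | S y P P'; P' -> S y P' | ε

Directly left-recursive nonterminal: P.
For P: α = {S y}, β = {x x, x P, S y x, S y P}. Rewrite as P → β P' and P' → α P' | ε.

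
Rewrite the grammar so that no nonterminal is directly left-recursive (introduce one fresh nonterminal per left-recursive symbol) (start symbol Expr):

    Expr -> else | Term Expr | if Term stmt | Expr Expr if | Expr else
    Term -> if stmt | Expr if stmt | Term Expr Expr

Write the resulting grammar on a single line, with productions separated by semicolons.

Expr -> else Expr1 | Term Expr Expr1 | if Term stmt Expr1; Term -> if stmt Term1 | Expr if stmt Term1; Expr1 -> Expr if Expr1 | else Expr1 | ε; Term1 -> Expr Expr Term1 | ε

Left recursion appears on Expr, Term.
For Expr: α = {Expr if, else}, β = {else, Term Expr, if Term stmt}. Rewrite as Expr → β Expr1 and Expr1 → α Expr1 | ε.
For Term: α = {Expr Expr}, β = {if stmt, Expr if stmt}. Rewrite as Term → β Term1 and Term1 → α Term1 | ε.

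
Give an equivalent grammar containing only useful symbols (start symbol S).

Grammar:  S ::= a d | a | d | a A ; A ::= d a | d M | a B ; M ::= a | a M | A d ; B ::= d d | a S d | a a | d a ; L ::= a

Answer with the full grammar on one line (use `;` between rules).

Generating nonterminals: {A, B, L, M, S}.
Reachable from S after that: {A, B, M, S}.
Removed useless symbols: {L} and every production mentioning them.

S ::= a d | a | d | a A; A ::= d a | d M | a B; M ::= a | a M | A d; B ::= d d | a S d | a a | d a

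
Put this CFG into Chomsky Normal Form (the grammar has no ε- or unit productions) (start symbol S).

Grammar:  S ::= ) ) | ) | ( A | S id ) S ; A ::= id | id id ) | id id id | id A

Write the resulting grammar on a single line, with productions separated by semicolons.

S ::= X1 X1 | ) | X2 A | S Y1; A ::= id | X3 Y3 | X3 Y4 | X3 A; X1 ::= ); X2 ::= (; X3 ::= id; Y1 ::= X3 Y2; Y2 ::= X1 S; Y3 ::= X3 X1; Y4 ::= X3 X3

Introduce a nonterminal for each terminal appearing in a rule of length ≥ 2: X1 → ), X2 → (, X3 → id.
Binarize each right-hand side of length ≥ 3 by chaining fresh nonterminals (Y1, Y2, …): affected rules were S → S X3 X1 S; A → X3 X3 X1; A → X3 X3 X3.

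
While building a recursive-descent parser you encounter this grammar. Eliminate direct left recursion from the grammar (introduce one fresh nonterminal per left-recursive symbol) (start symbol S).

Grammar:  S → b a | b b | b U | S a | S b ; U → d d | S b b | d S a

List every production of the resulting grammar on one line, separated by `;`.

S is directly left-recursive.
For S: α = {a, b}, β = {b a, b b, b U}. Rewrite as S → β S' and S' → α S' | ε.

S → b a S' | b b S' | b U S'; U → d d | S b b | d S a; S' → a S' | b S' | ε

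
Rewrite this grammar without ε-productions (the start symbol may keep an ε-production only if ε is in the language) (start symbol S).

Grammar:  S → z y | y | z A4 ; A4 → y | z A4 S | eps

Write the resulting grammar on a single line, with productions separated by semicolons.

S → z y | y | z A4 | z; A4 → y | z A4 S | z S

Nullable nonterminals: {A4}.
ε ∉ L(G), so no ε-production is kept.
Expand every rule over subsets of its nullable positions: S → z A4 gives z A4 | z. A4 → z A4 S gives z A4 S | z S.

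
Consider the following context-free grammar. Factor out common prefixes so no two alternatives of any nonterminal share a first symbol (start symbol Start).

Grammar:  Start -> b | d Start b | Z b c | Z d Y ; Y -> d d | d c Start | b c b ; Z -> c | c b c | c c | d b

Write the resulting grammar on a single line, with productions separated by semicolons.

Start has alternatives sharing prefix 'Z': factor to Start → Z Start1 with Start1 → b c | d Y.
Y has alternatives sharing prefix 'd': factor to Y → d Y1 with Y1 → d | c Start.
Z has alternatives sharing prefix 'c': factor to Z → c Z1 with Z1 → ε | b c | c.

Start -> b | d Start b | Z Start1; Y -> b c b | d Y1; Z -> d b | c Z1; Start1 -> b c | d Y; Y1 -> d | c Start; Z1 -> ε | b c | c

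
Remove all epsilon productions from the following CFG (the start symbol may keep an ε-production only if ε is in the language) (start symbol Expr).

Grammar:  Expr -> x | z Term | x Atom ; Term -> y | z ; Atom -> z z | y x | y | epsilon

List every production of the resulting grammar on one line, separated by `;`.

Nullable nonterminals: {Atom}.
ε ∉ L(G), so no ε-production is kept.

Expr -> x | z Term | x Atom; Term -> y | z; Atom -> z z | y x | y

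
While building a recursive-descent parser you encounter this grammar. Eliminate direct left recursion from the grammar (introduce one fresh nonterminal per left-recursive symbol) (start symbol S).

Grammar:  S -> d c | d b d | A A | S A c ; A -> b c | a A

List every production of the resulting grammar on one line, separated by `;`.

S -> d c S' | d b d S' | A A S'; A -> b c | a A; S' -> A c S' | epsilon

Directly left-recursive nonterminal: S.
For S: α = {A c}, β = {d c, d b d, A A}. Rewrite as S → β S' and S' → α S' | ε.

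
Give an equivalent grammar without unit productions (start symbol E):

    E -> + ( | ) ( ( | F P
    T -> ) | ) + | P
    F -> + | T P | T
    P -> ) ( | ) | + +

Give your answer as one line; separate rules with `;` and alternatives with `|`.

Unit pairs: F ⇒* {P, T}; T ⇒* {P}.
For every A with A ⇒* B via unit rules, add B's non-unit alternatives to A; then delete every rule of the form X → Y.

E -> + ( | ) ( ( | F P; T -> ) ( | ) | + + | ) +; F -> + | T P | ) ( | ) | + + | ) +; P -> ) ( | ) | + +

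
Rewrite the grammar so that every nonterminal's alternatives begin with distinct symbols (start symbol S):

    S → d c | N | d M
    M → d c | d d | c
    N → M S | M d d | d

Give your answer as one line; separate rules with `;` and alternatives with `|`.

S has alternatives sharing prefix 'd': factor to S → d S' with S' → c | M.
M has alternatives sharing prefix 'd': factor to M → d M' with M' → c | d.
N has alternatives sharing prefix 'M': factor to N → M N' with N' → S | d d.

S → N | d S'; M → c | d M'; N → d | M N'; S' → c | M; M' → c | d; N' → S | d d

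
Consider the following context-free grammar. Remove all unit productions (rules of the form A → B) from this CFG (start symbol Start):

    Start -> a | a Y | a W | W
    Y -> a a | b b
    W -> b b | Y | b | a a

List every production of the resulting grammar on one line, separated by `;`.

Unit pairs: Start ⇒* {W, Y}; W ⇒* {Y}.
Replace each nonterminal's rules with the union of the non-unit rules of every nonterminal it unit-derives.

Start -> a | a Y | a W | a a | b b | b; Y -> a a | b b; W -> a a | b b | b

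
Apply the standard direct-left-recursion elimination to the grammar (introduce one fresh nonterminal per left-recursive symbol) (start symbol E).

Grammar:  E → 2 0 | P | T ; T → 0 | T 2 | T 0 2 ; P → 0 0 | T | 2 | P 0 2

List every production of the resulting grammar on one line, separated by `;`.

E → 2 0 | P | T; T → 0 T'; P → 0 0 P' | T P' | 2 P'; T' → 2 T' | 0 2 T' | ε; P' → 0 2 P' | ε

Directly left-recursive nonterminals: T, P.
For T: α = {2, 0 2}, β = {0}. Rewrite as T → β T' and T' → α T' | ε.
For P: α = {0 2}, β = {0 0, T, 2}. Rewrite as P → β P' and P' → α P' | ε.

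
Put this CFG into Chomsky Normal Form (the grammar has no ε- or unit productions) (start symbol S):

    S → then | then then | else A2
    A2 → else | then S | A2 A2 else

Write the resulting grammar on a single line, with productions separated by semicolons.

Introduce a nonterminal for each terminal appearing in a rule of length ≥ 2: X1 → then, X2 → else.
Binarize each right-hand side of length ≥ 3 by chaining fresh nonterminals (Y1, Y2, …): affected rules were A2 → A2 A2 X2.

S → then | X1 X1 | X2 A2; A2 → else | X1 S | A2 Y1; X1 → then; X2 → else; Y1 → A2 X2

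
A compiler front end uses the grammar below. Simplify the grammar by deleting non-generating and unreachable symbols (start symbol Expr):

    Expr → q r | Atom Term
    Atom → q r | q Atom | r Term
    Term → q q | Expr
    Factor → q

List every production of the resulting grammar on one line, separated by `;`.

Generating nonterminals: {Atom, Expr, Factor, Term}.
Reachable from Expr after that: {Atom, Expr, Term}.
Removed useless symbols: {Factor} and every production mentioning them.

Expr → q r | Atom Term; Atom → q r | q Atom | r Term; Term → q q | Expr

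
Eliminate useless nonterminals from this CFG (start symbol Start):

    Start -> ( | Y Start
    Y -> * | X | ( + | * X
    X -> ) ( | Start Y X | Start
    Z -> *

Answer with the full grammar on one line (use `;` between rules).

Start -> ( | Y Start; Y -> * | X | ( + | * X; X -> ) ( | Start Y X | Start

Generating nonterminals: {Start, X, Y, Z}.
Reachable from Start after that: {Start, X, Y}.
Removed useless symbols: {Z} and every production mentioning them.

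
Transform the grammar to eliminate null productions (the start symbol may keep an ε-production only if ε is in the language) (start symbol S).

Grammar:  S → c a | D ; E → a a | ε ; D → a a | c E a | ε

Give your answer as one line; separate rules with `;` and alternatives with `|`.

Nullable set = {D, E, S}.
ε ∈ L(G) since S is nullable, so keep S → ε.
Add the nullable-subset variants: D → c E a gives c E a | c a.

S → c a | D | ε; E → a a; D → a a | c E a | c a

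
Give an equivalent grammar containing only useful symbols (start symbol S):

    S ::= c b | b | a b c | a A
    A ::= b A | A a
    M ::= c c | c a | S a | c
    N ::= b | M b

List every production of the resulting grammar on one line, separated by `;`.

S ::= c b | b | a b c

Generating nonterminals: {M, N, S}.
Reachable from S after that: {S}.
Removed useless symbols: {A, M, N} and every production mentioning them.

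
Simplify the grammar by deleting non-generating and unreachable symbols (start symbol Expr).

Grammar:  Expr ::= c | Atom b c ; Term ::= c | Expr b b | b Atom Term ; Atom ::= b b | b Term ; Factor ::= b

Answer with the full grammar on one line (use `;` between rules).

Generating nonterminals: {Atom, Expr, Factor, Term}.
Reachable from Expr after that: {Atom, Expr, Term}.
Removed useless symbols: {Factor} and every production mentioning them.

Expr ::= c | Atom b c; Term ::= c | Expr b b | b Atom Term; Atom ::= b b | b Term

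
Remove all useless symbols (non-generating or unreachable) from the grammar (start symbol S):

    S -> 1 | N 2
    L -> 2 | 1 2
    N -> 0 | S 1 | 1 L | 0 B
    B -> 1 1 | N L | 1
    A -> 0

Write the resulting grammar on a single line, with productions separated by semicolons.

S -> 1 | N 2; L -> 2 | 1 2; N -> 0 | S 1 | 1 L | 0 B; B -> 1 1 | N L | 1

Generating nonterminals: {A, B, L, N, S}.
Reachable from S after that: {B, L, N, S}.
Removed useless symbols: {A} and every production mentioning them.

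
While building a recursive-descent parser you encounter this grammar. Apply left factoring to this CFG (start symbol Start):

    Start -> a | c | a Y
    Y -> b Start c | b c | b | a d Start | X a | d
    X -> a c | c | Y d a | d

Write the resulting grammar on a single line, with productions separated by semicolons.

Start has alternatives sharing prefix 'a': factor to Start → a Start1 with Start1 → ε | Y.
Y has alternatives sharing prefix 'b': factor to Y → b Y1 with Y1 → Start c | c | ε.

Start -> c | a Start1; Y -> a d Start | X a | d | b Y1; X -> a c | c | Y d a | d; Start1 -> ε | Y; Y1 -> Start c | c | ε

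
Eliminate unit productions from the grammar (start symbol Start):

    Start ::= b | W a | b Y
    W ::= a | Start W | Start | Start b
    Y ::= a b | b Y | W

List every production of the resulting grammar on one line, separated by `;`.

Unit pairs: W ⇒* {Start}; Y ⇒* {Start, W}.
For every A with A ⇒* B via unit rules, add B's non-unit alternatives to A; then delete every rule of the form X → Y.

Start ::= b | W a | b Y; W ::= b | W a | b Y | a | Start W | Start b; Y ::= b | W a | b Y | a | Start W | Start b | a b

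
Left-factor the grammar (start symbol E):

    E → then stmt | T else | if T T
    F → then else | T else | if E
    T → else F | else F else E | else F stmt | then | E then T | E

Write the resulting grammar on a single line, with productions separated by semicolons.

E → then stmt | T else | if T T; F → then else | T else | if E; T → then | else F T' | E T''; T' → ε | else E | stmt; T'' → then T | ε

T has alternatives sharing prefix 'else F': factor to T → else F T' with T' → ε | else E | stmt.
T has alternatives sharing prefix 'E': factor to T → E T'' with T'' → then T | ε.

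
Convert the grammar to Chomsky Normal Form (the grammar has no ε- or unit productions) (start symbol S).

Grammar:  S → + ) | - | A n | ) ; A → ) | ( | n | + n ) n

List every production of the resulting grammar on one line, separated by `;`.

Introduce a nonterminal for each terminal appearing in a rule of length ≥ 2: X1 → +, X2 → ), X3 → n.
Binarize each right-hand side of length ≥ 3 by chaining fresh nonterminals (Y1, Y2, …): affected rules were A → X1 X3 X2 X3.

S → X1 X2 | - | A X3 | ); A → ) | ( | n | X1 Y1; X1 → +; X2 → ); X3 → n; Y1 → X3 Y2; Y2 → X2 X3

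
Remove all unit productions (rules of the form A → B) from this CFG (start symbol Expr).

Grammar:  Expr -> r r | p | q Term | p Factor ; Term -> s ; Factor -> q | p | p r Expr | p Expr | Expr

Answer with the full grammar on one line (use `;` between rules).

Unit pairs: Factor ⇒* {Expr}.
Replace each nonterminal's rules with the union of the non-unit rules of every nonterminal it unit-derives.

Expr -> r r | p | q Term | p Factor; Term -> s; Factor -> q | p | p r Expr | p Expr | r r | q Term | p Factor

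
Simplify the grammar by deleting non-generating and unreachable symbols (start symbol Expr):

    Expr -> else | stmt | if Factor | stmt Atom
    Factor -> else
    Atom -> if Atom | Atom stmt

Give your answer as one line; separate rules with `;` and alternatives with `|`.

Expr -> else | stmt | if Factor; Factor -> else

Generating nonterminals: {Expr, Factor}.
Reachable from Expr after that: {Expr, Factor}.
Removed useless symbols: {Atom} and every production mentioning them.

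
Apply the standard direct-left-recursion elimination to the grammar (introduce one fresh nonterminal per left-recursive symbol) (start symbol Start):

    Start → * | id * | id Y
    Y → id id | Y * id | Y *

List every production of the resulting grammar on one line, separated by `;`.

Start → * | id * | id Y; Y → id id Y1; Y1 → * id Y1 | * Y1 | ε

Left recursion appears on Y.
For Y: α = {* id, *}, β = {id id}. Rewrite as Y → β Y1 and Y1 → α Y1 | ε.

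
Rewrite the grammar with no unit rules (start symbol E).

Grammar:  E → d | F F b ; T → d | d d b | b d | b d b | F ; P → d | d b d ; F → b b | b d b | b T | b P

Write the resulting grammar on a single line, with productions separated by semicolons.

E → d | F F b; T → b b | b d b | b T | b P | d | d d b | b d; P → d | d b d; F → b b | b d b | b T | b P

Unit pairs: T ⇒* {F}.
For each unit pair (A, B), copy every non-unit production of B to A, then drop all unit productions.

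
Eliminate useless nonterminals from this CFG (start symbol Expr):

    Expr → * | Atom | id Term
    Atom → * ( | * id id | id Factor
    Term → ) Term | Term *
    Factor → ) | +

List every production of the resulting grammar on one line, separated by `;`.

Expr → * | Atom; Atom → * ( | * id id | id Factor; Factor → ) | +

Generating nonterminals: {Atom, Expr, Factor}.
Reachable from Expr after that: {Atom, Expr, Factor}.
Removed useless symbols: {Term} and every production mentioning them.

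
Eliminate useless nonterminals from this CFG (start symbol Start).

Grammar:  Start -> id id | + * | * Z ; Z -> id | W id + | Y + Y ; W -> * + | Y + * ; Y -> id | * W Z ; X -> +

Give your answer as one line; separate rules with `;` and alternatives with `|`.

Start -> id id | + * | * Z; Z -> id | W id + | Y + Y; W -> * + | Y + *; Y -> id | * W Z

Generating nonterminals: {Start, W, X, Y, Z}.
Reachable from Start after that: {Start, W, Y, Z}.
Removed useless symbols: {X} and every production mentioning them.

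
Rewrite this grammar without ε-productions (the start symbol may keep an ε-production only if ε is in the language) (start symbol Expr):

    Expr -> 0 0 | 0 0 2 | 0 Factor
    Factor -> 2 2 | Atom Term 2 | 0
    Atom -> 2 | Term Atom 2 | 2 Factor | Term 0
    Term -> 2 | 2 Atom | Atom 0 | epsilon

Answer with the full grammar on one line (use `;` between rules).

Expr -> 0 0 | 0 0 2 | 0 Factor; Factor -> 2 2 | Atom Term 2 | Atom 2 | 0; Atom -> 2 | Term Atom 2 | Atom 2 | 2 Factor | Term 0 | 0; Term -> 2 | 2 Atom | Atom 0

Nullable nonterminals: {Term}.
ε ∉ L(G), so no ε-production is kept.
Add the nullable-subset variants: Factor → Atom Term 2 gives Atom Term 2 | Atom 2. Atom → Term Atom 2 gives Term Atom 2 | Atom 2. Atom → Term 0 gives Term 0 | 0.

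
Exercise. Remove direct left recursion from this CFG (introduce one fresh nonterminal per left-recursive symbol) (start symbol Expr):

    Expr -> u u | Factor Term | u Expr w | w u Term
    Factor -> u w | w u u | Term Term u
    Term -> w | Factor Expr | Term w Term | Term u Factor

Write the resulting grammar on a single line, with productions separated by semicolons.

Directly left-recursive nonterminal: Term.
For Term: α = {w Term, u Factor}, β = {w, Factor Expr}. Rewrite as Term → β Term1 and Term1 → α Term1 | ε.

Expr -> u u | Factor Term | u Expr w | w u Term; Factor -> u w | w u u | Term Term u; Term -> w Term1 | Factor Expr Term1; Term1 -> w Term Term1 | u Factor Term1 | ε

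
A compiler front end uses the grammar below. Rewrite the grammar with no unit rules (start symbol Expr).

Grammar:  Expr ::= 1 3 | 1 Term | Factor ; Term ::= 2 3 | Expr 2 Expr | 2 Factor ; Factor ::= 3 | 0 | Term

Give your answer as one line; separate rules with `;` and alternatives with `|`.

Unit pairs: Expr ⇒* {Factor, Term}; Factor ⇒* {Term}.
For every A with A ⇒* B via unit rules, add B's non-unit alternatives to A; then delete every rule of the form X → Y.

Expr ::= 2 3 | Expr 2 Expr | 2 Factor | 3 | 0 | 1 3 | 1 Term; Term ::= 2 3 | Expr 2 Expr | 2 Factor; Factor ::= 2 3 | Expr 2 Expr | 2 Factor | 3 | 0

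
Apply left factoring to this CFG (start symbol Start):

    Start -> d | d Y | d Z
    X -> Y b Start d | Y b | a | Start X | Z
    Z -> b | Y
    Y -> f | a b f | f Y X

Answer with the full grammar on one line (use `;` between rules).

Start has alternatives sharing prefix 'd': factor to Start → d Start1 with Start1 → ε | Y | Z.
X has alternatives sharing prefix 'Y b': factor to X → Y b X1 with X1 → Start d | ε.
Y has alternatives sharing prefix 'f': factor to Y → f Y1 with Y1 → ε | Y X.

Start -> d Start1; X -> a | Start X | Z | Y b X1; Z -> b | Y; Y -> a b f | f Y1; Start1 -> eps | Y | Z; X1 -> Start d | eps; Y1 -> eps | Y X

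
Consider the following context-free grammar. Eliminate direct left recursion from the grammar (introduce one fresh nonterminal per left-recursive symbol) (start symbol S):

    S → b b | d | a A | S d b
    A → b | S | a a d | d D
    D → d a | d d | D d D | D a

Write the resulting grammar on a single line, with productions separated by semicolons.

Directly left-recursive nonterminals: S, D.
For S: α = {d b}, β = {b b, d, a A}. Rewrite as S → β S' and S' → α S' | ε.
For D: α = {d D, a}, β = {d a, d d}. Rewrite as D → β D' and D' → α D' | ε.

S → b b S' | d S' | a A S'; A → b | S | a a d | d D; D → d a D' | d d D'; S' → d b S' | ε; D' → d D D' | a D' | ε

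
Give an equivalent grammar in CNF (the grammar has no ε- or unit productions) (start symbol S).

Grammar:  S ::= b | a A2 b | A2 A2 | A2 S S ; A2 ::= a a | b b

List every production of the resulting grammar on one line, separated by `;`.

Introduce a nonterminal for each terminal appearing in a rule of length ≥ 2: X1 → a, X2 → b.
Binarize each right-hand side of length ≥ 3 by chaining fresh nonterminals (Y1, Y2, …): affected rules were S → X1 A2 X2; S → A2 S S.

S ::= b | X1 Y1 | A2 A2 | A2 Y2; A2 ::= X1 X1 | X2 X2; X1 ::= a; X2 ::= b; Y1 ::= A2 X2; Y2 ::= S S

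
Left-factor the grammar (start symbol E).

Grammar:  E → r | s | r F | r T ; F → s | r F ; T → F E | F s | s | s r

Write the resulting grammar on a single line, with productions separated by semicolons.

E → s | r E'; F → s | r F; T → F T' | s T''; E' → epsilon | F | T; T' → E | s; T'' → epsilon | r

E has alternatives sharing prefix 'r': factor to E → r E' with E' → ε | F | T.
T has alternatives sharing prefix 'F': factor to T → F T' with T' → E | s.
T has alternatives sharing prefix 's': factor to T → s T'' with T'' → ε | r.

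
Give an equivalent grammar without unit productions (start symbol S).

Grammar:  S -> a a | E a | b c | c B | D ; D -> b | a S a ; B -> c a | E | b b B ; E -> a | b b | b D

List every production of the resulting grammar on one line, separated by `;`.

S -> b | a S a | a a | E a | b c | c B; D -> b | a S a; B -> c a | b b B | a | b b | b D; E -> a | b b | b D

Unit pairs: B ⇒* {E}; S ⇒* {D}.
For each unit pair (A, B), copy every non-unit production of B to A, then drop all unit productions.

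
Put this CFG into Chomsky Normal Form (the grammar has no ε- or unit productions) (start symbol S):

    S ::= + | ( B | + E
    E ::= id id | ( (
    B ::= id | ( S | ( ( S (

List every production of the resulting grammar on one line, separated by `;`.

S ::= + | X1 B | X2 E; E ::= X3 X3 | X1 X1; B ::= id | X1 S | X1 Y1; X1 ::= (; X2 ::= +; X3 ::= id; Y1 ::= X1 Y2; Y2 ::= S X1

Introduce a nonterminal for each terminal appearing in a rule of length ≥ 2: X1 → (, X2 → +, X3 → id.
Binarize each right-hand side of length ≥ 3 by chaining fresh nonterminals (Y1, Y2, …): affected rules were B → X1 X1 S X1.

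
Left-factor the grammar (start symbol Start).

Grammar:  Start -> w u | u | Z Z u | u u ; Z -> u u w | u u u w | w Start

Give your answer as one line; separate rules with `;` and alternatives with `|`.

Start has alternatives sharing prefix 'u': factor to Start → u Start1 with Start1 → ε | u.
Z has alternatives sharing prefix 'u u': factor to Z → u u Z1 with Z1 → w | u w.

Start -> w u | Z Z u | u Start1; Z -> w Start | u u Z1; Start1 -> epsilon | u; Z1 -> w | u w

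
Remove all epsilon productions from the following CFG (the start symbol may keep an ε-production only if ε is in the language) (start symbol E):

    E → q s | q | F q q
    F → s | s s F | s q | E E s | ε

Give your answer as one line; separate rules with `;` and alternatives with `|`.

The nullable symbols are {F}.
ε ∉ L(G), so no ε-production is kept.
For each production, add variants omitting each subset of nullable occurrences: E → F q q gives F q q | q q. F → s s F gives s s F | s s.

E → q s | q | F q q | q q; F → s | s s F | s s | s q | E E s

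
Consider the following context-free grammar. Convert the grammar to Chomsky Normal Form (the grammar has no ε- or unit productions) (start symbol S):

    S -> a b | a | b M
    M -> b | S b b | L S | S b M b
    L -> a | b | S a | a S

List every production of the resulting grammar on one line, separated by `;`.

Introduce a nonterminal for each terminal appearing in a rule of length ≥ 2: X1 → a, X2 → b.
Binarize each right-hand side of length ≥ 3 by chaining fresh nonterminals (Y1, Y2, …): affected rules were M → S X2 X2; M → S X2 M X2.

S -> X1 X2 | a | X2 M; M -> b | S Y1 | L S | S Y2; L -> a | b | S X1 | X1 S; X1 -> a; X2 -> b; Y1 -> X2 X2; Y2 -> X2 Y3; Y3 -> M X2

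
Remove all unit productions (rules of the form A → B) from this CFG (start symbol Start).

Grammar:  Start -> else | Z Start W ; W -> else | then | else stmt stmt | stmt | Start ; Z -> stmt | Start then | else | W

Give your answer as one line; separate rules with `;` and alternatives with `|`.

Start -> else | Z Start W; W -> else | Z Start W | then | else stmt stmt | stmt; Z -> stmt | Start then | else | Z Start W | then | else stmt stmt

Unit pairs: W ⇒* {Start}; Z ⇒* {Start, W}.
For every A with A ⇒* B via unit rules, add B's non-unit alternatives to A; then delete every rule of the form X → Y.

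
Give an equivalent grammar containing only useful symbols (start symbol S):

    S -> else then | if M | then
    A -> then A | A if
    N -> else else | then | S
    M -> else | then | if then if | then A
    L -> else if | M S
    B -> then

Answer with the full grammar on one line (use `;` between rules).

Generating nonterminals: {B, L, M, N, S}.
Reachable from S after that: {M, S}.
Removed useless symbols: {A, B, L, N} and every production mentioning them.

S -> else then | if M | then; M -> else | then | if then if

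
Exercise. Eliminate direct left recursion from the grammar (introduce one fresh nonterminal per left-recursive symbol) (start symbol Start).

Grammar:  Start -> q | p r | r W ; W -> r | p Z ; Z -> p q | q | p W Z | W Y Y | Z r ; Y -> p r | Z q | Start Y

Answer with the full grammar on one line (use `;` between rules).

Start -> q | p r | r W; W -> r | p Z; Z -> p q Z1 | q Z1 | p W Z Z1 | W Y Y Z1; Y -> p r | Z q | Start Y; Z1 -> r Z1 | eps

Z is directly left-recursive.
For Z: α = {r}, β = {p q, q, p W Z, W Y Y}. Rewrite as Z → β Z1 and Z1 → α Z1 | ε.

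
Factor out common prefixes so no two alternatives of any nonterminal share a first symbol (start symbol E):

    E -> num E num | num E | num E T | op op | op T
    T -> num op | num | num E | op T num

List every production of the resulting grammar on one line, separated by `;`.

E -> num E E' | op E''; T -> op T num | num T'; E' -> num | ε | T; E'' -> op | T; T' -> op | ε | E

E has alternatives sharing prefix 'num E': factor to E → num E E' with E' → num | ε | T.
E has alternatives sharing prefix 'op': factor to E → op E'' with E'' → op | T.
T has alternatives sharing prefix 'num': factor to T → num T' with T' → op | ε | E.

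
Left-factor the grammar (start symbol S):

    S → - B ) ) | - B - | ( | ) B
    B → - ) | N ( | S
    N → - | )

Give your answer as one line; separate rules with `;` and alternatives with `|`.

S → ( | ) B | - B S'; B → - ) | N ( | S; N → - | ); S' → ) ) | -

S has alternatives sharing prefix '- B': factor to S → - B S' with S' → ) ) | -.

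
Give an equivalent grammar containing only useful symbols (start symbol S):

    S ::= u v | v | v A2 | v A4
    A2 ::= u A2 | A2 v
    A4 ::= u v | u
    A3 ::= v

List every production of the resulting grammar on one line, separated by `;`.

Generating nonterminals: {A3, A4, S}.
Reachable from S after that: {A4, S}.
Removed useless symbols: {A2, A3} and every production mentioning them.

S ::= u v | v | v A4; A4 ::= u v | u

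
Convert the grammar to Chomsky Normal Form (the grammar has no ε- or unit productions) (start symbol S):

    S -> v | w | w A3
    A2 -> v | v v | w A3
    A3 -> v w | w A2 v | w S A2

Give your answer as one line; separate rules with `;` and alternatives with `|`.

Introduce a nonterminal for each terminal appearing in a rule of length ≥ 2: X1 → w, X2 → v.
Binarize each right-hand side of length ≥ 3 by chaining fresh nonterminals (Y1, Y2, …): affected rules were A3 → X1 A2 X2; A3 → X1 S A2.

S -> v | w | X1 A3; A2 -> v | X2 X2 | X1 A3; A3 -> X2 X1 | X1 Y1 | X1 Y2; X1 -> w; X2 -> v; Y1 -> A2 X2; Y2 -> S A2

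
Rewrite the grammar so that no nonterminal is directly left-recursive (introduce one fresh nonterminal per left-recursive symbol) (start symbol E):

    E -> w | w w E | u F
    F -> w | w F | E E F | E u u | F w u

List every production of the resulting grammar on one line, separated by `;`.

Left recursion appears on F.
For F: α = {w u}, β = {w, w F, E E F, E u u}. Rewrite as F → β F' and F' → α F' | ε.

E -> w | w w E | u F; F -> w F' | w F F' | E E F F' | E u u F'; F' -> w u F' | ε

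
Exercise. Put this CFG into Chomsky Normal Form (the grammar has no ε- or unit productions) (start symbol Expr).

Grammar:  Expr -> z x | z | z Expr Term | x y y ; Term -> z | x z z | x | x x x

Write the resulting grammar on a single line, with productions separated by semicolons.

Expr -> X1 X2 | z | X1 Y1 | X2 Y2; Term -> z | X2 Y3 | x | X2 Y4; X1 -> z; X2 -> x; X3 -> y; Y1 -> Expr Term; Y2 -> X3 X3; Y3 -> X1 X1; Y4 -> X2 X2

Introduce a nonterminal for each terminal appearing in a rule of length ≥ 2: X1 → z, X2 → x, X3 → y.
Binarize each right-hand side of length ≥ 3 by chaining fresh nonterminals (Y1, Y2, …): affected rules were Expr → X1 Expr Term; Expr → X2 X3 X3; Term → X2 X1 X1; Term → X2 X2 X2.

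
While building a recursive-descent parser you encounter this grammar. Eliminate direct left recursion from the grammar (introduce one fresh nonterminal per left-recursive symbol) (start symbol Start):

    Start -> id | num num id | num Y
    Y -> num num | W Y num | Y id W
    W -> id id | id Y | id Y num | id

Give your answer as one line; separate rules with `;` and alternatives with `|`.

Left recursion appears on Y.
For Y: α = {id W}, β = {num num, W Y num}. Rewrite as Y → β Y1 and Y1 → α Y1 | ε.

Start -> id | num num id | num Y; Y -> num num Y1 | W Y num Y1; W -> id id | id Y | id Y num | id; Y1 -> id W Y1 | ε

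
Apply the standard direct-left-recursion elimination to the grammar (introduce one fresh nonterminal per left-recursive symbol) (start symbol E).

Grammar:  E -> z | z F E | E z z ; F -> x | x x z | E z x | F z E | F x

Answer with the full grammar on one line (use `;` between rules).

E -> z E' | z F E E'; F -> x F' | x x z F' | E z x F'; E' -> z z E' | eps; F' -> z E F' | x F' | eps

Left recursion appears on E, F.
For E: α = {z z}, β = {z, z F E}. Rewrite as E → β E' and E' → α E' | ε.
For F: α = {z E, x}, β = {x, x x z, E z x}. Rewrite as F → β F' and F' → α F' | ε.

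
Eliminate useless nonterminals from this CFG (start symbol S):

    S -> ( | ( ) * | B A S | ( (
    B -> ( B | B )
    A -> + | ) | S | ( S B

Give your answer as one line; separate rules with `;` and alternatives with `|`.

Generating nonterminals: {A, S}.
Reachable from S after that: {S}.
Removed useless symbols: {A, B} and every production mentioning them.

S -> ( | ( ) * | ( (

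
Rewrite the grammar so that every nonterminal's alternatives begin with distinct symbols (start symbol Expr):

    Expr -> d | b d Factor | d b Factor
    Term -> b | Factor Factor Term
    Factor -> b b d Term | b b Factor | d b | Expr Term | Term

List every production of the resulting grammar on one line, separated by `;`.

Expr -> b d Factor | d Expr1; Term -> b | Factor Factor Term; Factor -> d b | Expr Term | Term | b b Factor1; Expr1 -> ε | b Factor; Factor1 -> d Term | Factor

Expr has alternatives sharing prefix 'd': factor to Expr → d Expr1 with Expr1 → ε | b Factor.
Factor has alternatives sharing prefix 'b b': factor to Factor → b b Factor1 with Factor1 → d Term | Factor.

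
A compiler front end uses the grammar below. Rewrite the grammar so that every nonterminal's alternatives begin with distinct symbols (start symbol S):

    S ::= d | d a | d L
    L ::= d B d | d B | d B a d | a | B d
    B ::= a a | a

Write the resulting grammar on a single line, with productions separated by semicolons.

S ::= d S'; L ::= a | B d | d B L'; B ::= a B'; S' ::= ε | a | L; L' ::= d | ε | a d; B' ::= a | ε

S has alternatives sharing prefix 'd': factor to S → d S' with S' → ε | a | L.
L has alternatives sharing prefix 'd B': factor to L → d B L' with L' → d | ε | a d.
B has alternatives sharing prefix 'a': factor to B → a B' with B' → a | ε.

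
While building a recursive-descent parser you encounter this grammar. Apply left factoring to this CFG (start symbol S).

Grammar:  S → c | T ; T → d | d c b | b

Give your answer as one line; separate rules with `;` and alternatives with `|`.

S → c | T; T → b | d T'; T' → eps | c b

T has alternatives sharing prefix 'd': factor to T → d T' with T' → ε | c b.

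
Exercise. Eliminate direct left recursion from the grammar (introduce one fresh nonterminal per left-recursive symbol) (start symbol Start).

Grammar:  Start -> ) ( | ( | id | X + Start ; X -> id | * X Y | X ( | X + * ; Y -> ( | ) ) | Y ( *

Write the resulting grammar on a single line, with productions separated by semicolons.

X, Y are directly left-recursive.
For X: α = {(, + *}, β = {id, * X Y}. Rewrite as X → β X1 and X1 → α X1 | ε.
For Y: α = {( *}, β = {(, ) )}. Rewrite as Y → β Y1 and Y1 → α Y1 | ε.

Start -> ) ( | ( | id | X + Start; X -> id X1 | * X Y X1; Y -> ( Y1 | ) ) Y1; X1 -> ( X1 | + * X1 | ε; Y1 -> ( * Y1 | ε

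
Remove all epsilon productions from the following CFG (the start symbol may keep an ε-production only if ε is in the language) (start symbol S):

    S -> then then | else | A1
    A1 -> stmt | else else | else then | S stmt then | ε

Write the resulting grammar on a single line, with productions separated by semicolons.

S -> then then | else | A1 | ε; A1 -> stmt | else else | else then | S stmt then | stmt then

Nullable set = {A1, S}.
ε ∈ L(G) since S is nullable, so keep S → ε.
Expand every rule over subsets of its nullable positions: A1 → S stmt then gives S stmt then | stmt then.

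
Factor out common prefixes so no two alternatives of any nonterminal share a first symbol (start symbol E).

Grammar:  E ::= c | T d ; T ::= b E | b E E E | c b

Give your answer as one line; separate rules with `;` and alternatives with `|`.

E ::= c | T d; T ::= c b | b E T'; T' ::= eps | E E

T has alternatives sharing prefix 'b E': factor to T → b E T' with T' → ε | E E.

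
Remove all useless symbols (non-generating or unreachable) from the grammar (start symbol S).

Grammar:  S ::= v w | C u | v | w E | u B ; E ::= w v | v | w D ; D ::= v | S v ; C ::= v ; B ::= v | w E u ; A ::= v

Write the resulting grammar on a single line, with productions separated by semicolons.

Generating nonterminals: {A, B, C, D, E, S}.
Reachable from S after that: {B, C, D, E, S}.
Removed useless symbols: {A} and every production mentioning them.

S ::= v w | C u | v | w E | u B; E ::= w v | v | w D; D ::= v | S v; C ::= v; B ::= v | w E u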